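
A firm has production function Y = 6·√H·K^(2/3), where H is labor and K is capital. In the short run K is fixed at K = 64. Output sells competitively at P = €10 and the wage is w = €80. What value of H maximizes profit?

H* = 36

With K = 64, MP_H = (1/2)·6·H^(-1/2)·64^(2/3) = 48·H^(-1/2).
Profit maximization for a price taker requires P·MP_H = w: 10·48·H^(-1/2) = 80.
So H^(-1/2) = 1/6, which gives H = 36.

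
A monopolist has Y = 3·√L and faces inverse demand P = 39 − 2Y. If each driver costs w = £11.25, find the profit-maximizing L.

L* = 4

Marginal revenue from the inverse demand is MR = 39 − 4Y.
The marginal product is MP_L = 1.5·L^(-1/2).
A monopolist hires until marginal revenue product equals the wage: MR·MP_L = w.
At L, Y = 3·√L. Substituting and solving: (39 − 12·√L)·1.5·L^(-1/2) = 11.25 gives L = 4.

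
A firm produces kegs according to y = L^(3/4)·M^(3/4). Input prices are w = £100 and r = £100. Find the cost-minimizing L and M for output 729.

Cost minimization requires the marginal rate of technical substitution to equal the input-price ratio: MP_L/MP_M = w/r.
Here MP_L/MP_M = (3/4)·(M/L)/(3/4) = (M/L). Setting this equal to 100/100 = 1 gives M = L.
Substituting into y = 729: L^(3/4)·(L)^(3/4) = 729.
Solving, L = 81 and M = 81.

L* = 81, M* = 81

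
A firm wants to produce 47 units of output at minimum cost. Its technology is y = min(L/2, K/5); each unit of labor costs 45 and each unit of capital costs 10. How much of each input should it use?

With a fixed-proportions technology, the cost-minimizing bundle uses no slack in either input: L/2 = K/5 = y.
So L = 2·47 = 94 and K = 5·47 = 235.

L* = 94, K* = 235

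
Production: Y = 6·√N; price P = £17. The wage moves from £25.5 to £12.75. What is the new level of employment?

From P·MP_N = w with MP_N = 3·N^(-1/2), the labor demand is N(w) = (51/w)^(2).
At w = 25.5: N = 4. At w = 12.75: N = 16.

N* = 16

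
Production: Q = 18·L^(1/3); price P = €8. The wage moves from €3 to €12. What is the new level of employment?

L* = 8

From P·MP_L = w with MP_L = 6·L^(-2/3), the labor demand is L(w) = (48/w)^(3/2).
At w = 3: L = 64. At w = 12: L = 8.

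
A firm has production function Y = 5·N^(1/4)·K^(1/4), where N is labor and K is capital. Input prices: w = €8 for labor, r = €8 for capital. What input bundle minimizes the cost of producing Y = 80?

Cost minimization requires the marginal rate of technical substitution to equal the input-price ratio: MP_N/MP_K = w/r.
Here MP_N/MP_K = (1/4)·(K/N)/(1/4) = (K/N). Setting this equal to 8/8 = 1 gives K = N.
Substituting into Y = 80: 5·N^(1/4)·(N)^(1/4) = 80.
Solving, N = 256 and K = 256.

N* = 256, K* = 256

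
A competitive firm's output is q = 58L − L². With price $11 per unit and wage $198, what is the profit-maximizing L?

The marginal product of L is MP_L = 58 − 2L.
A price-taking firm hires until the value of the marginal product equals the wage: P·MP_L = w, so 11·(58 − 2L) = 198.
Then 58 − 2L = 18, giving L = 20.

L* = 20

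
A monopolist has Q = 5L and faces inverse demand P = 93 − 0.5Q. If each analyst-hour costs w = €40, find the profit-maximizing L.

Marginal revenue from the inverse demand is MR = 93 − Q.
The marginal product is MP_L = 5.
A monopolist hires until marginal revenue product equals the wage: MR·MP_L = w.
(93 − 5L)·5 = 40, so L = 17.

L* = 17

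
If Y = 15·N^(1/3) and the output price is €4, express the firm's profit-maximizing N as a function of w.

MP_N = (1/3)·15·N^(-2/3) = 5·N^(-2/3).
Setting P·MP_N = w: 20·N^(-2/3) = w.
Solving for N: N^(-2/3) = w/20, so N = (20/w)^(3/2).

N(w) = (20/w)^(3/2)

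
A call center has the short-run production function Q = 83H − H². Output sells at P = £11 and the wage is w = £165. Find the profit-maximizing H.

H* = 34

The marginal product of H is MP_H = 83 − 2H.
A price-taking firm hires until the value of the marginal product equals the wage: P·MP_H = w, so 11·(83 − 2H) = 165.
Then 83 − 2H = 15, giving H = 34.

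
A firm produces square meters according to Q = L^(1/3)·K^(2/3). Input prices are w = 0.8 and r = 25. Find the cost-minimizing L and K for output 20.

L* = 125, K* = 8

Cost minimization requires the marginal rate of technical substitution to equal the input-price ratio: MP_L/MP_K = w/r.
Here MP_L/MP_K = (1/3)·(K/L)/(2/3) = 0.5·(K/L). Setting this equal to 0.8/25 = 0.032 gives K = 0.064L.
Substituting into Q = 20: L^(1/3)·(0.064L)^(2/3) = 20.
Solving, L = 125 and K = 8.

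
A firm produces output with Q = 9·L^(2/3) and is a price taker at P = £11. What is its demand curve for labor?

MP_L = (2/3)·9·L^(-1/3) = 6·L^(-1/3).
Setting P·MP_L = w: 66·L^(-1/3) = w.
Solving for L: L^(-1/3) = w/66, so L = (66/w)^(3).

L(w) = 287496/w³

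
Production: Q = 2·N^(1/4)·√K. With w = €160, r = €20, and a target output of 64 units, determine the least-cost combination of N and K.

N* = 16, K* = 256

Cost minimization requires the marginal rate of technical substitution to equal the input-price ratio: MP_N/MP_K = w/r.
Here MP_N/MP_K = (1/4)·(K/N)/(1/2) = 0.5·(K/N). Setting this equal to 160/20 = 8 gives K = 16N.
Substituting into Q = 64: 2·N^(1/4)·(16N)^(1/2) = 64.
Solving, N = 16 and K = 256.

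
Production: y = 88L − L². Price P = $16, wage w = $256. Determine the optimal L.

L* = 36

The marginal product of L is MP_L = 88 − 2L.
A price-taking firm hires until the value of the marginal product equals the wage: P·MP_L = w, so 16·(88 − 2L) = 256.
Then 88 − 2L = 16, giving L = 36.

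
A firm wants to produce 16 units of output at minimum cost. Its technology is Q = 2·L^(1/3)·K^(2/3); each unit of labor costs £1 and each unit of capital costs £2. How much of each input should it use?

Cost minimization requires the marginal rate of technical substitution to equal the input-price ratio: MP_L/MP_K = w/r.
Here MP_L/MP_K = (1/3)·(K/L)/(2/3) = 0.5·(K/L). Setting this equal to 1/2 = 0.5 gives K = L.
Substituting into Q = 16: 2·L^(1/3)·(L)^(2/3) = 16.
Solving, L = 8 and K = 8.

L* = 8, K* = 8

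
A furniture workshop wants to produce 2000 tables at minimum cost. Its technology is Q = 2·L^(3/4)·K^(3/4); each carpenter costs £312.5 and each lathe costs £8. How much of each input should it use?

Cost minimization requires the marginal rate of technical substitution to equal the input-price ratio: MP_L/MP_K = w/r.
Here MP_L/MP_K = (3/4)·(K/L)/(3/4) = (K/L). Setting this equal to 312.5/8 = 39.0625 gives K = 39.0625L.
Substituting into Q = 2000: 2·L^(3/4)·(39.0625L)^(3/4) = 2000.
Solving, L = 16 and K = 625.

L* = 16, K* = 625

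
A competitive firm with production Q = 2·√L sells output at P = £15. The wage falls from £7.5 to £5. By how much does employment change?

From P·MP_L = w with MP_L = L^(-1/2), the labor demand is L(w) = (15/w)^(2).
At w = 7.5: L = 4. At w = 5: L = 9.
ΔL = 9 − 4 = 5.

ΔL = 5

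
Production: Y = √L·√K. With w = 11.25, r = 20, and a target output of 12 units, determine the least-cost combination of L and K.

L* = 16, K* = 9

Cost minimization requires the marginal rate of technical substitution to equal the input-price ratio: MP_L/MP_K = w/r.
Here MP_L/MP_K = (1/2)·(K/L)/(1/2) = (K/L). Setting this equal to 11.25/20 = 0.5625 gives K = 0.5625L.
Substituting into Y = 12: L^(1/2)·(0.5625L)^(1/2) = 12.
Solving, L = 16 and K = 9.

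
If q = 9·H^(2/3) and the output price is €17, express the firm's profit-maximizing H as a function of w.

H(w) = 1061208/w³

MP_H = (2/3)·9·H^(-1/3) = 6·H^(-1/3).
Setting P·MP_H = w: 102·H^(-1/3) = w.
Solving for H: H^(-1/3) = w/102, so H = (102/w)^(3).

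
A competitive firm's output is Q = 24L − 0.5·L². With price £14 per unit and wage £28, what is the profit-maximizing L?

L* = 22

The marginal product of L is MP_L = 24 − L.
A price-taking firm hires until the value of the marginal product equals the wage: P·MP_L = w, so 14·(24 − L) = 28.
Then 24 − L = 2, giving L = 22.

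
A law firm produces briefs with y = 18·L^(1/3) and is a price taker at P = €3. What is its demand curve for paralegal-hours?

L(w) = (18/w)^(3/2)

MP_L = (1/3)·18·L^(-2/3) = 6·L^(-2/3).
Setting P·MP_L = w: 18·L^(-2/3) = w.
Solving for L: L^(-2/3) = w/18, so L = (18/w)^(3/2).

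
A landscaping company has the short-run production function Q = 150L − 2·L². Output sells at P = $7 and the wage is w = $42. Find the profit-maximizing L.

L* = 36

The marginal product of L is MP_L = 150 − 4L.
A price-taking firm hires until the value of the marginal product equals the wage: P·MP_L = w, so 7·(150 − 4L) = 42.
Then 150 − 4L = 6, giving L = 36.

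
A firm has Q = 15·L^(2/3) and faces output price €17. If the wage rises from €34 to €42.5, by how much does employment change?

From P·MP_L = w with MP_L = 10·L^(-1/3), the labor demand is L(w) = (170/w)^(3).
At w = 34: L = 125. At w = 42.5: L = 64.
ΔL = 64 − 125 = -61.

ΔL = -61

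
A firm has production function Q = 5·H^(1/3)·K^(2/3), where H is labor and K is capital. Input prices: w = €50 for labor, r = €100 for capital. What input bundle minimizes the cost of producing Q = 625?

H* = 125, K* = 125

Cost minimization requires the marginal rate of technical substitution to equal the input-price ratio: MP_H/MP_K = w/r.
Here MP_H/MP_K = (1/3)·(K/H)/(2/3) = 0.5·(K/H). Setting this equal to 50/100 = 0.5 gives K = H.
Substituting into Q = 625: 5·H^(1/3)·(H)^(2/3) = 625.
Solving, H = 125 and K = 125.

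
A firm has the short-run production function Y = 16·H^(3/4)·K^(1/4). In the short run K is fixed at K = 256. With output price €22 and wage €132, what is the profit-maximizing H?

With K = 256, MP_H = (3/4)·16·H^(-1/4)·256^(1/4) = 48·H^(-1/4).
Profit maximization for a price taker requires P·MP_H = w: 22·48·H^(-1/4) = 132.
So H^(-1/4) = 0.125, which gives H = 4096.

H* = 4096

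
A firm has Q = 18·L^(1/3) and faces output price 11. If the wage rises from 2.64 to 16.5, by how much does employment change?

ΔL = -117

From P·MP_L = w with MP_L = 6·L^(-2/3), the labor demand is L(w) = (66/w)^(3/2).
At w = 2.64: L = 125. At w = 16.5: L = 8.
ΔL = 8 − 125 = -117.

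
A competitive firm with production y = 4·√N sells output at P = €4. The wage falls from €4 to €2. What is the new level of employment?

N* = 16

From P·MP_N = w with MP_N = 2·N^(-1/2), the labor demand is N(w) = (8/w)^(2).
At w = 4: N = 4. At w = 2: N = 16.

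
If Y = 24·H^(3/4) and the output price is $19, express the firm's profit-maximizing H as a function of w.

MP_H = (3/4)·24·H^(-1/4) = 18·H^(-1/4).
Setting P·MP_H = w: 342·H^(-1/4) = w.
Solving for H: H^(-1/4) = w/342, so H = (342/w)^(4).

H(w) = (342/w)^(4)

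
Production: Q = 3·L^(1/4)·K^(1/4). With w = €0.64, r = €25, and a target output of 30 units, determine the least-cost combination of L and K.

L* = 625, K* = 16

Cost minimization requires the marginal rate of technical substitution to equal the input-price ratio: MP_L/MP_K = w/r.
Here MP_L/MP_K = (1/4)·(K/L)/(1/4) = (K/L). Setting this equal to 0.64/25 = 0.0256 gives K = 0.0256L.
Substituting into Q = 30: 3·L^(1/4)·(0.0256L)^(1/4) = 30.
Solving, L = 625 and K = 16.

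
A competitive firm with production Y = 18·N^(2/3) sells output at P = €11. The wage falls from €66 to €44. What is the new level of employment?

N* = 27

From P·MP_N = w with MP_N = 12·N^(-1/3), the labor demand is N(w) = (132/w)^(3).
At w = 66: N = 8. At w = 44: N = 27.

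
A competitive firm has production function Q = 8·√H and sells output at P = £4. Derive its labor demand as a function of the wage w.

MP_H = (1/2)·8·H^(-1/2) = 4·H^(-1/2).
Setting P·MP_H = w: 16·H^(-1/2) = w.
Solving for H: H^(-1/2) = w/16, so H = (16/w)^(2).

H(w) = 256/w²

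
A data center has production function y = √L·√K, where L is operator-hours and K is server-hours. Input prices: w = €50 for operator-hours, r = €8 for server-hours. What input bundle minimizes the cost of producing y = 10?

Cost minimization requires the marginal rate of technical substitution to equal the input-price ratio: MP_L/MP_K = w/r.
Here MP_L/MP_K = (1/2)·(K/L)/(1/2) = (K/L). Setting this equal to 50/8 = 6.25 gives K = 6.25L.
Substituting into y = 10: L^(1/2)·(6.25L)^(1/2) = 10.
Solving, L = 4 and K = 25.

L* = 4, K* = 25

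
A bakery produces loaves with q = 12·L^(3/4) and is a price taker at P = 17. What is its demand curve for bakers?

MP_L = (3/4)·12·L^(-1/4) = 9·L^(-1/4).
Setting P·MP_L = w: 153·L^(-1/4) = w.
Solving for L: L^(-1/4) = w/153, so L = (153/w)^(4).

L(w) = (153/w)^(4)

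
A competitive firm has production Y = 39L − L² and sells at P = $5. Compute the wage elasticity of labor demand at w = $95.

ε = -0.95

From P·MP_L = w with MP_L = 39 − 2L, labor demand is L(w) = (39 − w/5)/2.
dL/dw = −1/(10) = -0.1.
At w = 95, L = 10, so ε = (dL/dw)·(w/L) = (-0.1)·(95/10) = -0.95.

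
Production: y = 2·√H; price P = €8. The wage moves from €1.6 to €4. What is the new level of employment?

From P·MP_H = w with MP_H = H^(-1/2), the labor demand is H(w) = (8/w)^(2).
At w = 1.6: H = 25. At w = 4: H = 4.

H* = 4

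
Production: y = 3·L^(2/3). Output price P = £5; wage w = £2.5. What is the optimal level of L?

L* = 64

MP_L = (2/3)·3·L^(-1/3) = 2·L^(-1/3).
Profit maximization for a price taker requires P·MP_L = w: 5·2·L^(-1/3) = 2.5.
So L^(-1/3) = 0.25, which gives L = 64.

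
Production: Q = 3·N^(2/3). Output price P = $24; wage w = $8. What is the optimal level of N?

N* = 216

MP_N = (2/3)·3·N^(-1/3) = 2·N^(-1/3).
Profit maximization for a price taker requires P·MP_N = w: 24·2·N^(-1/3) = 8.
So N^(-1/3) = 1/6, which gives N = 216.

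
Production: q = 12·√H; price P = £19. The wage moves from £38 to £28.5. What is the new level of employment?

H* = 16

From P·MP_H = w with MP_H = 6·H^(-1/2), the labor demand is H(w) = (114/w)^(2).
At w = 38: H = 9. At w = 28.5: H = 16.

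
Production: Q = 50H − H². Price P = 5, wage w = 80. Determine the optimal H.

H* = 17

The marginal product of H is MP_H = 50 − 2H.
A price-taking firm hires until the value of the marginal product equals the wage: P·MP_H = w, so 5·(50 − 2H) = 80.
Then 50 − 2H = 16, giving H = 17.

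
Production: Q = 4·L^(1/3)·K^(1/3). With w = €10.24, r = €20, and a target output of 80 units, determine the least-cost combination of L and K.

L* = 125, K* = 64

Cost minimization requires the marginal rate of technical substitution to equal the input-price ratio: MP_L/MP_K = w/r.
Here MP_L/MP_K = (1/3)·(K/L)/(1/3) = (K/L). Setting this equal to 10.24/20 = 0.512 gives K = 0.512L.
Substituting into Q = 80: 4·L^(1/3)·(0.512L)^(1/3) = 80.
Solving, L = 125 and K = 64.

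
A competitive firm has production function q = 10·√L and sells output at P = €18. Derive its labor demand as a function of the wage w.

MP_L = (1/2)·10·L^(-1/2) = 5·L^(-1/2).
Setting P·MP_L = w: 90·L^(-1/2) = w.
Solving for L: L^(-1/2) = w/90, so L = (90/w)^(2).

L(w) = 8100/w²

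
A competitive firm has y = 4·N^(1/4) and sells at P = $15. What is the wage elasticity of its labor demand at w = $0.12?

ε = -4/3

MP_N = (1/4)·4·N^(-3/4), so P·MP_N = w gives 15·N^(-3/4) = w.
Solving, N(w) = (15/w)^(4/3). This is a constant-elasticity form: N ∝ w^(−4/3), so ε = −4/3.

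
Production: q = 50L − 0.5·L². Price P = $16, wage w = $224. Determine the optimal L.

The marginal product of L is MP_L = 50 − L.
A price-taking firm hires until the value of the marginal product equals the wage: P·MP_L = w, so 16·(50 − L) = 224.
Then 50 − L = 14, giving L = 36.

L* = 36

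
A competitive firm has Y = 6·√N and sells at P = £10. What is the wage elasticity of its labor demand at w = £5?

MP_N = (1/2)·6·N^(-1/2), so P·MP_N = w gives 30·N^(-1/2) = w.
Solving, N(w) = (30/w)^(2). This is a constant-elasticity form: N ∝ w^(−2), so ε = −2.

ε = -2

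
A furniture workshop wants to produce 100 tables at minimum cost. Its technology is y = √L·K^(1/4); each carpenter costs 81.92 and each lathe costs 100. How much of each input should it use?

Cost minimization requires the marginal rate of technical substitution to equal the input-price ratio: MP_L/MP_K = w/r.
Here MP_L/MP_K = (1/2)·(K/L)/(1/4) = 2·(K/L). Setting this equal to 81.92/100 = 0.8192 gives K = 0.4096L.
Substituting into y = 100: L^(1/2)·(0.4096L)^(1/4) = 100.
Solving, L = 625 and K = 256.

L* = 625, K* = 256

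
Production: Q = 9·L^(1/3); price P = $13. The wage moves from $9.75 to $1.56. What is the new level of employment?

L* = 125

From P·MP_L = w with MP_L = 3·L^(-2/3), the labor demand is L(w) = (39/w)^(3/2).
At w = 9.75: L = 8. At w = 1.56: L = 125.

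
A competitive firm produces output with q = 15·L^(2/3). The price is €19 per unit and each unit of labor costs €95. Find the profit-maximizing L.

MP_L = (2/3)·15·L^(-1/3) = 10·L^(-1/3).
Profit maximization for a price taker requires P·MP_L = w: 19·10·L^(-1/3) = 95.
So L^(-1/3) = 0.5, which gives L = 8.

L* = 8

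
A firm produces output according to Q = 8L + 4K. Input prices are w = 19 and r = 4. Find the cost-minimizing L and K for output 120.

L* = 0, K* = 30

The inputs are perfect substitutes, so the firm uses whichever has the lower cost per unit of output.
Cost per unit of output via L is w/8 = 2.375; via K it is r/4 = 1. K is cheaper.
Producing Q = 120 with K alone: L = 0, K = 30.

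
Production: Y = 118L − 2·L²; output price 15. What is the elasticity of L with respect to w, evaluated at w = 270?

ε = -0.18

From P·MP_L = w with MP_L = 118 − 4L, labor demand is L(w) = (118 − w/15)/4.
dL/dw = −1/(60) = -1/60.
At w = 270, L = 25, so ε = (dL/dw)·(w/L) = (-1/60)·(270/25) = -0.18.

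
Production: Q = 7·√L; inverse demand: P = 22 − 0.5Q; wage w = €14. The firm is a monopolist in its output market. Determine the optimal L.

L* = 4

Marginal revenue from the inverse demand is MR = 22 − Q.
The marginal product is MP_L = 3.5·L^(-1/2).
A monopolist hires until marginal revenue product equals the wage: MR·MP_L = w.
At L, Q = 7·√L. Substituting and solving: (22 − 7·√L)·3.5·L^(-1/2) = 14 gives L = 4.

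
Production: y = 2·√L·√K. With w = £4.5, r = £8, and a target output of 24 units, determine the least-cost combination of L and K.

Cost minimization requires the marginal rate of technical substitution to equal the input-price ratio: MP_L/MP_K = w/r.
Here MP_L/MP_K = (1/2)·(K/L)/(1/2) = (K/L). Setting this equal to 4.5/8 = 0.5625 gives K = 0.5625L.
Substituting into y = 24: 2·L^(1/2)·(0.5625L)^(1/2) = 24.
Solving, L = 16 and K = 9.

L* = 16, K* = 9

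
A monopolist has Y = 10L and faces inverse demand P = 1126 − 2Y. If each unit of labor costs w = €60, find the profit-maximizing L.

Marginal revenue from the inverse demand is MR = 1126 − 4Y.
The marginal product is MP_L = 10.
A monopolist hires until marginal revenue product equals the wage: MR·MP_L = w.
(1126 − 40L)·10 = 60, so L = 28.

L* = 28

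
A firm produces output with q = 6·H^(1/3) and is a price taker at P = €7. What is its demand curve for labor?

MP_H = (1/3)·6·H^(-2/3) = 2·H^(-2/3).
Setting P·MP_H = w: 14·H^(-2/3) = w.
Solving for H: H^(-2/3) = w/14, so H = (14/w)^(3/2).

H(w) = (14/w)^(3/2)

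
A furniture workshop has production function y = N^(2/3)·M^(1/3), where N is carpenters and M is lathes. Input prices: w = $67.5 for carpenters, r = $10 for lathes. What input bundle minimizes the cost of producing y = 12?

Cost minimization requires the marginal rate of technical substitution to equal the input-price ratio: MP_N/MP_M = w/r.
Here MP_N/MP_M = (2/3)·(M/N)/(1/3) = 2·(M/N). Setting this equal to 67.5/10 = 6.75 gives M = 3.375N.
Substituting into y = 12: N^(2/3)·(3.375N)^(1/3) = 12.
Solving, N = 8 and M = 27.

N* = 8, M* = 27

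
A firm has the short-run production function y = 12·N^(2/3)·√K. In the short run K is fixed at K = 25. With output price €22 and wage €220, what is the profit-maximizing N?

With K = 25, MP_N = (2/3)·12·N^(-1/3)·25^(1/2) = 40·N^(-1/3).
Profit maximization for a price taker requires P·MP_N = w: 22·40·N^(-1/3) = 220.
So N^(-1/3) = 0.25, which gives N = 64.

N* = 64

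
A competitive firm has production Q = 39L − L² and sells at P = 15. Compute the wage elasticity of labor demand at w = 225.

From P·MP_L = w with MP_L = 39 − 2L, labor demand is L(w) = (39 − w/15)/2.
dL/dw = −1/(30) = -1/30.
At w = 225, L = 12, so ε = (dL/dw)·(w/L) = (-1/30)·(225/12) = -0.625.

ε = -0.625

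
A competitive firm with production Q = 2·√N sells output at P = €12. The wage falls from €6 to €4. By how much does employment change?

ΔN = 5

From P·MP_N = w with MP_N = N^(-1/2), the labor demand is N(w) = (12/w)^(2).
At w = 6: N = 4. At w = 4: N = 9.
ΔN = 9 − 4 = 5.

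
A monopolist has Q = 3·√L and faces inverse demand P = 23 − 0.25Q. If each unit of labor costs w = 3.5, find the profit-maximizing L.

L* = 36

Marginal revenue from the inverse demand is MR = 23 − 0.5Q.
The marginal product is MP_L = 1.5·L^(-1/2).
A monopolist hires until marginal revenue product equals the wage: MR·MP_L = w.
At L, Q = 3·√L. Substituting and solving: (23 − 1.5·√L)·1.5·L^(-1/2) = 3.5 gives L = 36.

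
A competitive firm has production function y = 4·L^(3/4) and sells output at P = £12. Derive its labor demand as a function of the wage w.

MP_L = (3/4)·4·L^(-1/4) = 3·L^(-1/4).
Setting P·MP_L = w: 36·L^(-1/4) = w.
Solving for L: L^(-1/4) = w/36, so L = (36/w)^(4).

L(w) = 1679616/w^(4)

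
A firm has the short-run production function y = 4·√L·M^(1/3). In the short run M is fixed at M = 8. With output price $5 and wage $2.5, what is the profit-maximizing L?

L* = 64

With M = 8, MP_L = (1/2)·4·L^(-1/2)·8^(1/3) = 4·L^(-1/2).
Profit maximization for a price taker requires P·MP_L = w: 5·4·L^(-1/2) = 2.5.
So L^(-1/2) = 0.125, which gives L = 64.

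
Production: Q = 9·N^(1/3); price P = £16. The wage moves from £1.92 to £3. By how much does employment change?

ΔN = -61

From P·MP_N = w with MP_N = 3·N^(-2/3), the labor demand is N(w) = (48/w)^(3/2).
At w = 1.92: N = 125. At w = 3: N = 64.
ΔN = 64 − 125 = -61.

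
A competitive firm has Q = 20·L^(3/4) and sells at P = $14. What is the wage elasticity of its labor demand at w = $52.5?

MP_L = (3/4)·20·L^(-1/4), so P·MP_L = w gives 210·L^(-1/4) = w.
Solving, L(w) = (210/w)^(4). This is a constant-elasticity form: L ∝ w^(−4), so ε = −4.

ε = -4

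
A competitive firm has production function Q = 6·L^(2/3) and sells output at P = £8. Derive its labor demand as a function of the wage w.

MP_L = (2/3)·6·L^(-1/3) = 4·L^(-1/3).
Setting P·MP_L = w: 32·L^(-1/3) = w.
Solving for L: L^(-1/3) = w/32, so L = (32/w)^(3).

L(w) = 32768/w³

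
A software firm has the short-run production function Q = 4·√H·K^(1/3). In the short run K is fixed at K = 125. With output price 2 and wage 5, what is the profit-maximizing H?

With K = 125, MP_H = (1/2)·4·H^(-1/2)·125^(1/3) = 10·H^(-1/2).
Profit maximization for a price taker requires P·MP_H = w: 2·10·H^(-1/2) = 5.
So H^(-1/2) = 0.25, which gives H = 16.

H* = 16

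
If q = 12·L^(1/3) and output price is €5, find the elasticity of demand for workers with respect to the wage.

ε = -1.5

MP_L = (1/3)·12·L^(-2/3), so P·MP_L = w gives 20·L^(-2/3) = w.
Solving, L(w) = (20/w)^(3/2). This is a constant-elasticity form: L ∝ w^(−3/2), so ε = −3/2.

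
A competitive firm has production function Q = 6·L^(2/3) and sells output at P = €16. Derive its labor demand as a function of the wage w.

L(w) = 262144/w³

MP_L = (2/3)·6·L^(-1/3) = 4·L^(-1/3).
Setting P·MP_L = w: 64·L^(-1/3) = w.
Solving for L: L^(-1/3) = w/64, so L = (64/w)^(3).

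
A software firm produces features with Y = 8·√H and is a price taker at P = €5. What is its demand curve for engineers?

H(w) = 400/w²

MP_H = (1/2)·8·H^(-1/2) = 4·H^(-1/2).
Setting P·MP_H = w: 20·H^(-1/2) = w.
Solving for H: H^(-1/2) = w/20, so H = (20/w)^(2).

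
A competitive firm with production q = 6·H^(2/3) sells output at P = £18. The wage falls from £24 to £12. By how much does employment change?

ΔH = 189

From P·MP_H = w with MP_H = 4·H^(-1/3), the labor demand is H(w) = (72/w)^(3).
At w = 24: H = 27. At w = 12: H = 216.
ΔH = 216 − 27 = 189.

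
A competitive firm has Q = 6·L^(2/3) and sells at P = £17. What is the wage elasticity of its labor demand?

ε = -3

MP_L = (2/3)·6·L^(-1/3), so P·MP_L = w gives 68·L^(-1/3) = w.
Solving, L(w) = (68/w)^(3). This is a constant-elasticity form: L ∝ w^(−3), so ε = −3.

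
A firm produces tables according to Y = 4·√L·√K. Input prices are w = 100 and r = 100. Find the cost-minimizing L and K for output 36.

Cost minimization requires the marginal rate of technical substitution to equal the input-price ratio: MP_L/MP_K = w/r.
Here MP_L/MP_K = (1/2)·(K/L)/(1/2) = (K/L). Setting this equal to 100/100 = 1 gives K = L.
Substituting into Y = 36: 4·L^(1/2)·(L)^(1/2) = 36.
Solving, L = 9 and K = 9.

L* = 9, K* = 9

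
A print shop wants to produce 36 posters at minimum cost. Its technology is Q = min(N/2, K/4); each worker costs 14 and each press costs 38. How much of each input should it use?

With a fixed-proportions technology, the cost-minimizing bundle uses no slack in either input: N/2 = K/4 = Q.
So N = 2·36 = 72 and K = 4·36 = 144.

N* = 72, K* = 144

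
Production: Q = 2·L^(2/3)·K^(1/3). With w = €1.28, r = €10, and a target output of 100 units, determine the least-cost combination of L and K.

Cost minimization requires the marginal rate of technical substitution to equal the input-price ratio: MP_L/MP_K = w/r.
Here MP_L/MP_K = (2/3)·(K/L)/(1/3) = 2·(K/L). Setting this equal to 1.28/10 = 0.128 gives K = 0.064L.
Substituting into Q = 100: 2·L^(2/3)·(0.064L)^(1/3) = 100.
Solving, L = 125 and K = 8.

L* = 125, K* = 8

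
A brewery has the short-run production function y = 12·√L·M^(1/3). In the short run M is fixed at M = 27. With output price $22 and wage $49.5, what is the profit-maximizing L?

With M = 27, MP_L = (1/2)·12·L^(-1/2)·27^(1/3) = 18·L^(-1/2).
Profit maximization for a price taker requires P·MP_L = w: 22·18·L^(-1/2) = 49.5.
So L^(-1/2) = 0.125, which gives L = 64.

L* = 64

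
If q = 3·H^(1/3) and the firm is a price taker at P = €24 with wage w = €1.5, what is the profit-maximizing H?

MP_H = (1/3)·3·H^(-2/3) = H^(-2/3).
Profit maximization for a price taker requires P·MP_H = w: 24·H^(-2/3) = 1.5.
So H^(-2/3) = 0.0625, which gives H = 64.

H* = 64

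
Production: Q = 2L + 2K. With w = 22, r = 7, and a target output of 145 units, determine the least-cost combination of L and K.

The inputs are perfect substitutes, so the firm uses whichever has the lower cost per unit of output.
Cost per unit of output via L is w/2 = 11; via K it is r/2 = 3.5. K is cheaper.
Producing Q = 145 with K alone: L = 0, K = 72.5.

L* = 0, K* = 72.5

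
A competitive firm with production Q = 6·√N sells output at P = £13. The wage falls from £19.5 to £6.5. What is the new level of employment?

N* = 36

From P·MP_N = w with MP_N = 3·N^(-1/2), the labor demand is N(w) = (39/w)^(2).
At w = 19.5: N = 4. At w = 6.5: N = 36.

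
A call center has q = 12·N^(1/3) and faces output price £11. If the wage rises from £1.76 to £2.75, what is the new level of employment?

N* = 64

From P·MP_N = w with MP_N = 4·N^(-2/3), the labor demand is N(w) = (44/w)^(3/2).
At w = 1.76: N = 125. At w = 2.75: N = 64.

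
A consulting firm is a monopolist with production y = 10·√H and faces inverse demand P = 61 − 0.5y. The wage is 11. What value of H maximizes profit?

H* = 25

Marginal revenue from the inverse demand is MR = 61 − y.
The marginal product is MP_H = 5·H^(-1/2).
A monopolist hires until marginal revenue product equals the wage: MR·MP_H = w.
At H, y = 10·√H. Substituting and solving: (61 − 10·√H)·5·H^(-1/2) = 11 gives H = 25.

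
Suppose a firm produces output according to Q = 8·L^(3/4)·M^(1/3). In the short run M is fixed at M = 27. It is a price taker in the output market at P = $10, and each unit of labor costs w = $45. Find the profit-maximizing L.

With M = 27, MP_L = (3/4)·8·L^(-1/4)·27^(1/3) = 18·L^(-1/4).
Profit maximization for a price taker requires P·MP_L = w: 10·18·L^(-1/4) = 45.
So L^(-1/4) = 0.25, which gives L = 256.

L* = 256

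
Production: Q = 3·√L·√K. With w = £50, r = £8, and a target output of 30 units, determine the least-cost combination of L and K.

L* = 4, K* = 25

Cost minimization requires the marginal rate of technical substitution to equal the input-price ratio: MP_L/MP_K = w/r.
Here MP_L/MP_K = (1/2)·(K/L)/(1/2) = (K/L). Setting this equal to 50/8 = 6.25 gives K = 6.25L.
Substituting into Q = 30: 3·L^(1/2)·(6.25L)^(1/2) = 30.
Solving, L = 4 and K = 25.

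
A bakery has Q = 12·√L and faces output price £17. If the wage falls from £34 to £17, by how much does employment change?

From P·MP_L = w with MP_L = 6·L^(-1/2), the labor demand is L(w) = (102/w)^(2).
At w = 34: L = 9. At w = 17: L = 36.
ΔL = 36 − 9 = 27.

ΔL = 27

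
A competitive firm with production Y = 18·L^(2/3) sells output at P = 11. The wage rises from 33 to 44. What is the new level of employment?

L* = 27

From P·MP_L = w with MP_L = 12·L^(-1/3), the labor demand is L(w) = (132/w)^(3).
At w = 33: L = 64. At w = 44: L = 27.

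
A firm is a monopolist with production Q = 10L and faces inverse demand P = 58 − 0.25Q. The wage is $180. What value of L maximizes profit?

Marginal revenue from the inverse demand is MR = 58 − 0.5Q.
The marginal product is MP_L = 10.
A monopolist hires until marginal revenue product equals the wage: MR·MP_L = w.
(58 − 5L)·10 = 180, so L = 8.

L* = 8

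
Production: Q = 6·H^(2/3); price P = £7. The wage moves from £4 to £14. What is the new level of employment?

From P·MP_H = w with MP_H = 4·H^(-1/3), the labor demand is H(w) = (28/w)^(3).
At w = 4: H = 343. At w = 14: H = 8.

H* = 8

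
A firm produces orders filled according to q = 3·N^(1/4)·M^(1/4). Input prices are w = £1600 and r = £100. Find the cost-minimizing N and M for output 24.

Cost minimization requires the marginal rate of technical substitution to equal the input-price ratio: MP_N/MP_M = w/r.
Here MP_N/MP_M = (1/4)·(M/N)/(1/4) = (M/N). Setting this equal to 1600/100 = 16 gives M = 16N.
Substituting into q = 24: 3·N^(1/4)·(16N)^(1/4) = 24.
Solving, N = 16 and M = 256.

N* = 16, M* = 256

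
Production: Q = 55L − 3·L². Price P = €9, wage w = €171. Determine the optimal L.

The marginal product of L is MP_L = 55 − 6L.
A price-taking firm hires until the value of the marginal product equals the wage: P·MP_L = w, so 9·(55 − 6L) = 171.
Then 55 − 6L = 19, giving L = 6.

L* = 6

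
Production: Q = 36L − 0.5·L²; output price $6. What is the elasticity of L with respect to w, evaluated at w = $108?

From P·MP_L = w with MP_L = 36 − L, labor demand is L(w) = 36 − w/6.
dL/dw = −1/(6) = -1/6.
At w = 108, L = 18, so ε = (dL/dw)·(w/L) = (-1/6)·(108/18) = -1.

ε = -1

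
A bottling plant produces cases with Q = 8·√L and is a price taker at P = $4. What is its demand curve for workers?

L(w) = 256/w²

MP_L = (1/2)·8·L^(-1/2) = 4·L^(-1/2).
Setting P·MP_L = w: 16·L^(-1/2) = w.
Solving for L: L^(-1/2) = w/16, so L = (16/w)^(2).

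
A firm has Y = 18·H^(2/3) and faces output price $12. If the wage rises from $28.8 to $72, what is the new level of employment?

From P·MP_H = w with MP_H = 12·H^(-1/3), the labor demand is H(w) = (144/w)^(3).
At w = 28.8: H = 125. At w = 72: H = 8.

H* = 8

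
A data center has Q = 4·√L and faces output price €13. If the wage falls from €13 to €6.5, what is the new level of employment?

From P·MP_L = w with MP_L = 2·L^(-1/2), the labor demand is L(w) = (26/w)^(2).
At w = 13: L = 4. At w = 6.5: L = 16.

L* = 16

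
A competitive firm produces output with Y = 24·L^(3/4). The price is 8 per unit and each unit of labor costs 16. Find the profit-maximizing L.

MP_L = (3/4)·24·L^(-1/4) = 18·L^(-1/4).
Profit maximization for a price taker requires P·MP_L = w: 8·18·L^(-1/4) = 16.
So L^(-1/4) = 1/9, which gives L = 6561.

L* = 6561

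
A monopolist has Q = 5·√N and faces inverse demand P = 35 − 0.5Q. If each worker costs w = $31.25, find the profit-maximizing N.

N* = 4

Marginal revenue from the inverse demand is MR = 35 − Q.
The marginal product is MP_N = 2.5·N^(-1/2).
A monopolist hires until marginal revenue product equals the wage: MR·MP_N = w.
At N, Q = 5·√N. Substituting and solving: (35 − 5·√N)·2.5·N^(-1/2) = 31.25 gives N = 4.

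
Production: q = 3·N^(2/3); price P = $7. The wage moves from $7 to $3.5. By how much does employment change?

ΔN = 56

From P·MP_N = w with MP_N = 2·N^(-1/3), the labor demand is N(w) = (14/w)^(3).
At w = 7: N = 8. At w = 3.5: N = 64.
ΔN = 64 − 8 = 56.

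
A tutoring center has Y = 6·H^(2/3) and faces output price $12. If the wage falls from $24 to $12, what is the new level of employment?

H* = 64

From P·MP_H = w with MP_H = 4·H^(-1/3), the labor demand is H(w) = (48/w)^(3).
At w = 24: H = 8. At w = 12: H = 64.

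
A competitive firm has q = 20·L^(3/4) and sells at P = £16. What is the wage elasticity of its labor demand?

MP_L = (3/4)·20·L^(-1/4), so P·MP_L = w gives 240·L^(-1/4) = w.
Solving, L(w) = (240/w)^(4). This is a constant-elasticity form: L ∝ w^(−4), so ε = −4.

ε = -4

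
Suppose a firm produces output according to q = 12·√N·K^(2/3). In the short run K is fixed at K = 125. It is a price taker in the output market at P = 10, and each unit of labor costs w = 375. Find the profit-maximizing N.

N* = 16

With K = 125, MP_N = (1/2)·12·N^(-1/2)·125^(2/3) = 150·N^(-1/2).
Profit maximization for a price taker requires P·MP_N = w: 10·150·N^(-1/2) = 375.
So N^(-1/2) = 0.25, which gives N = 16.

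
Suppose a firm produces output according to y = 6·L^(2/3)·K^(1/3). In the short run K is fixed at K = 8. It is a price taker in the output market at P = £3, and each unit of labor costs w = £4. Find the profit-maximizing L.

L* = 216

With K = 8, MP_L = (2/3)·6·L^(-1/3)·8^(1/3) = 8·L^(-1/3).
Profit maximization for a price taker requires P·MP_L = w: 3·8·L^(-1/3) = 4.
So L^(-1/3) = 1/6, which gives L = 216.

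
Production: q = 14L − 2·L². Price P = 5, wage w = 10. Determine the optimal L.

The marginal product of L is MP_L = 14 − 4L.
A price-taking firm hires until the value of the marginal product equals the wage: P·MP_L = w, so 5·(14 − 4L) = 10.
Then 14 − 4L = 2, giving L = 3.

L* = 3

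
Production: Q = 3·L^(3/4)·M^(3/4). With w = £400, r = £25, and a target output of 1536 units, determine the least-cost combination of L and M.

Cost minimization requires the marginal rate of technical substitution to equal the input-price ratio: MP_L/MP_M = w/r.
Here MP_L/MP_M = (3/4)·(M/L)/(3/4) = (M/L). Setting this equal to 400/25 = 16 gives M = 16L.
Substituting into Q = 1536: 3·L^(3/4)·(16L)^(3/4) = 1536.
Solving, L = 16 and M = 256.

L* = 16, M* = 256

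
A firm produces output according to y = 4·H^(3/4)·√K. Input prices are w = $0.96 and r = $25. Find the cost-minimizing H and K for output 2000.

Cost minimization requires the marginal rate of technical substitution to equal the input-price ratio: MP_H/MP_K = w/r.
Here MP_H/MP_K = (3/4)·(K/H)/(1/2) = 1.5·(K/H). Setting this equal to 0.96/25 = 0.0384 gives K = 0.0256H.
Substituting into y = 2000: 4·H^(3/4)·(0.0256H)^(1/2) = 2000.
Solving, H = 625 and K = 16.

H* = 625, K* = 16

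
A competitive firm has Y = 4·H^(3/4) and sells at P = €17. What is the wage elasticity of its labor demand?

MP_H = (3/4)·4·H^(-1/4), so P·MP_H = w gives 51·H^(-1/4) = w.
Solving, H(w) = (51/w)^(4). This is a constant-elasticity form: H ∝ w^(−4), so ε = −4.

ε = -4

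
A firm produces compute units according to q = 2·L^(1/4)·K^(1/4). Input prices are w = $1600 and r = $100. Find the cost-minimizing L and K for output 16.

Cost minimization requires the marginal rate of technical substitution to equal the input-price ratio: MP_L/MP_K = w/r.
Here MP_L/MP_K = (1/4)·(K/L)/(1/4) = (K/L). Setting this equal to 1600/100 = 16 gives K = 16L.
Substituting into q = 16: 2·L^(1/4)·(16L)^(1/4) = 16.
Solving, L = 16 and K = 256.

L* = 16, K* = 256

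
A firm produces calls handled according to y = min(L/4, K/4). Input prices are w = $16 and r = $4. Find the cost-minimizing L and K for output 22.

With a fixed-proportions technology, the cost-minimizing bundle uses no slack in either input: L/4 = K/4 = y.
So L = 4·22 = 88 and K = 4·22 = 88.

L* = 88, K* = 88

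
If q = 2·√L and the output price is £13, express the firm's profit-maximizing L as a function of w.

MP_L = (1/2)·2·L^(-1/2) = L^(-1/2).
Setting P·MP_L = w: 13·L^(-1/2) = w.
Solving for L: L^(-1/2) = w/13, so L = (13/w)^(2).

L(w) = 169/w²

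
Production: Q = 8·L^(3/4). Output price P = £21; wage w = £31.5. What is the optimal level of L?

MP_L = (3/4)·8·L^(-1/4) = 6·L^(-1/4).
Profit maximization for a price taker requires P·MP_L = w: 21·6·L^(-1/4) = 31.5.
So L^(-1/4) = 0.25, which gives L = 256.

L* = 256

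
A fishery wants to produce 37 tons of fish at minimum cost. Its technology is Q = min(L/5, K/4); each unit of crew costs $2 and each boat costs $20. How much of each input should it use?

L* = 185, K* = 148

With a fixed-proportions technology, the cost-minimizing bundle uses no slack in either input: L/5 = K/4 = Q.
So L = 5·37 = 185 and K = 4·37 = 148.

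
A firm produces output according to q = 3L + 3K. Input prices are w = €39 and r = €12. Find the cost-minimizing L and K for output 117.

The inputs are perfect substitutes, so the firm uses whichever has the lower cost per unit of output.
Cost per unit of output via L is w/3 = 13; via K it is r/3 = 4. K is cheaper.
Producing q = 117 with K alone: L = 0, K = 39.

L* = 0, K* = 39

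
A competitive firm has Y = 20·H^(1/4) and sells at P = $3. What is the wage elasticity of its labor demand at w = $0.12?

ε = -4/3

MP_H = (1/4)·20·H^(-3/4), so P·MP_H = w gives 15·H^(-3/4) = w.
Solving, H(w) = (15/w)^(4/3). This is a constant-elasticity form: H ∝ w^(−4/3), so ε = −4/3.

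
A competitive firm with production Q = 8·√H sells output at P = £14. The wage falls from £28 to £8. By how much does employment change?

From P·MP_H = w with MP_H = 4·H^(-1/2), the labor demand is H(w) = (56/w)^(2).
At w = 28: H = 4. At w = 8: H = 49.
ΔH = 49 − 4 = 45.

ΔH = 45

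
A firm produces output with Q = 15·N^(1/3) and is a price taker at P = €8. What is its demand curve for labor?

MP_N = (1/3)·15·N^(-2/3) = 5·N^(-2/3).
Setting P·MP_N = w: 40·N^(-2/3) = w.
Solving for N: N^(-2/3) = w/40, so N = (40/w)^(3/2).

N(w) = (40/w)^(3/2)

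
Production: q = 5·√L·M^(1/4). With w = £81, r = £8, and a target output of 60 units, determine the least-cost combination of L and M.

L* = 16, M* = 81

Cost minimization requires the marginal rate of technical substitution to equal the input-price ratio: MP_L/MP_M = w/r.
Here MP_L/MP_M = (1/2)·(M/L)/(1/4) = 2·(M/L). Setting this equal to 81/8 = 10.125 gives M = 5.0625L.
Substituting into q = 60: 5·L^(1/2)·(5.0625L)^(1/4) = 60.
Solving, L = 16 and M = 81.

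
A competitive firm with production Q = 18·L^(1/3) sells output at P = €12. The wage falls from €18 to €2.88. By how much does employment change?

From P·MP_L = w with MP_L = 6·L^(-2/3), the labor demand is L(w) = (72/w)^(3/2).
At w = 18: L = 8. At w = 2.88: L = 125.
ΔL = 125 − 8 = 117.

ΔL = 117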